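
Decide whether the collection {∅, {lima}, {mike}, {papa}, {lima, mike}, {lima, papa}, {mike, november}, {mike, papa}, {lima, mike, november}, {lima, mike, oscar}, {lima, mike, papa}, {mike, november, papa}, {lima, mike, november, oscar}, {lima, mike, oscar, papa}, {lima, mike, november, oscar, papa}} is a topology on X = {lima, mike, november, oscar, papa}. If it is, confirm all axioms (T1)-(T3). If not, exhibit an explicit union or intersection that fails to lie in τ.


τ is NOT a topology on X.

Axiom (T1): ∅ ∈ τ? Yes; X ∈ τ? Yes.
Axiom (T2/T3): check pairwise unions and intersections of members of τ.
Counterexample for (T2): {lima} ∪ {mike, november, papa} = {lima, mike, november, papa} ∉ τ. Therefore τ is NOT a topology.


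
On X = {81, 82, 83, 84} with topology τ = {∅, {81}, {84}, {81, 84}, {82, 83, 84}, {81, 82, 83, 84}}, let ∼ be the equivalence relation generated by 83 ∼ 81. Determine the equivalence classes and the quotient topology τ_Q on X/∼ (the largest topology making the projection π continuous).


X/∼ = {[81=83], [82], [84]}; |τ_Q| = 3.

Equivalence classes: [81=83], [82], [84].
Quotient map π: X → X/∼ sends 81 ↦ [81=83], 82 ↦ [82], 83 ↦ [81=83], 84 ↦ [84].
For each subset V ⊆ X/∼, compute π^{-1}(V) ⊆ X and check whether π^{-1}(V) ∈ τ. V is open in τ_Q iff π^{-1}(V) ∈ τ.
  V = {}: π^{-1}(V) = ∅ ∈ τ ✓.
  V = {[81=83]}: π^{-1}(V) = {81, 83} ∉ τ ✗.
  V = {[82]}: π^{-1}(V) = {82} ∉ τ ✗.
  V = {[81=83], [82]}: π^{-1}(V) = {81, 82, 83} ∉ τ ✗.
  V = {[84]}: π^{-1}(V) = {84} ∈ τ ✓.
  V = {[81=83], [84]}: π^{-1}(V) = {81, 83, 84} ∉ τ ✗.
  V = {[82], [84]}: π^{-1}(V) = {82, 84} ∉ τ ✗.
  V = {[81=83], [82], [84]}: π^{-1}(V) = {81, 82, 83, 84} ∈ τ ✓.
Open sets in the quotient: τ_Q = {{}, {[84]}, {[81=83], [82], [84]}} (3 elements).


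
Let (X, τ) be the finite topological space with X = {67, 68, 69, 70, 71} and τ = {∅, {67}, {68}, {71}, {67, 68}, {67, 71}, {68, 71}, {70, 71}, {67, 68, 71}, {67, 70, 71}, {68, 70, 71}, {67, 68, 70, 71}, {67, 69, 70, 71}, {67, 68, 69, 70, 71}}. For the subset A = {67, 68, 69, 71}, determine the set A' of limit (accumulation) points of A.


A' = {69, 70}

For each x ∈ X, list the open sets U ∈ τ with x ∈ U, then check whether U ∩ (A ∖ {x}) ≠ ∅ for every such U.
  x = 67: open {67} ∋ x has {67} ∩ (A ∖ {67}) = ∅, so x is NOT a limit point.
  x = 68: open {68} ∋ x has {68} ∩ (A ∖ {68}) = ∅, so x is NOT a limit point.
  x = 69: opens ∋ x are {67, 69, 70, 71}, {67, 68, 69, 70, 71}; each meets A ∖ {69}, so x IS a limit point.
  x = 70: opens ∋ x are {70, 71}, {67, 70, 71}, {68, 70, 71}, {67, 68, 70, 71}, {67, 69, 70, 71}, {67, 68, 69, 70, 71}; each meets A ∖ {70}, so x IS a limit point.
  x = 71: open {71} ∋ x has {71} ∩ (A ∖ {71}) = ∅, so x is NOT a limit point.
Collecting: A' = {69, 70}.


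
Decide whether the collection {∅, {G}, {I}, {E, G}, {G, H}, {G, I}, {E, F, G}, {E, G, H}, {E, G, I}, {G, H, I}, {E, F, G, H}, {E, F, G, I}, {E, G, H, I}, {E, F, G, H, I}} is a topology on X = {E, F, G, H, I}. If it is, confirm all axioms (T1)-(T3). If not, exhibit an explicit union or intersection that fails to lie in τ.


τ IS a topology on X.

Axiom (T1): ∅ ∈ τ? Yes; X ∈ τ? Yes.
Axiom (T2/T3): check pairwise unions and intersections of members of τ.
All pairwise intersections and unions checked — each lies in τ. Therefore τ satisfies (T1), (T2), (T3): it IS a topology on X.


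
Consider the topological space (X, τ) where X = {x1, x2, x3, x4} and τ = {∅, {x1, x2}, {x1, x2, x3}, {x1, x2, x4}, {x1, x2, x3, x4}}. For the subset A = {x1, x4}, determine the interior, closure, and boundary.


int(A) = ∅, cl(A) = {x1, x2, x3, x4}, ∂A = {x1, x2, x3, x4}.

Closed sets in (X, τ) are complements of opens:
  closed(X, τ) = {∅, {x3}, {x4}, {x3, x4}, {x1, x2, x3, x4}}.
int(A) = ⋃ {U ∈ τ : U ⊆ A}. Opens contained in A: ∅.
Taking the union of these: int(A) = ∅.
cl(A) = ⋂ {C closed : A ⊆ C}. Closed sets containing A: {x1, x2, x3, x4}.
Intersecting these: cl(A) = {x1, x2, x3, x4}.
∂A = cl(A) ∖ int(A) = {x1, x2, x3, x4} ∖ ∅ = {x1, x2, x3, x4}.


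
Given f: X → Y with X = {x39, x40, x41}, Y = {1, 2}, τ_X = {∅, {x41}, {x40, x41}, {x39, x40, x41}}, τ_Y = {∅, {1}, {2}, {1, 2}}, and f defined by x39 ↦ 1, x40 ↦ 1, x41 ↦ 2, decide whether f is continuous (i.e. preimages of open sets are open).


f is NOT continuous.

Compute f^{-1}(U) for each U ∈ τ_Y:
  U = ∅: f^{-1}(U) = ∅ ∈ τ_X ✓.
  U = {1}: f^{-1}(U) = {x39, x40} ∉ τ_X ✗.
  U = {2}: f^{-1}(U) = {x41} ∈ τ_X ✓.
  U = {1, 2}: f^{-1}(U) = {x39, x40, x41} ∈ τ_X ✓.
Found U = {1} with f^{-1}(U) = {x39, x40} not in τ_X. Therefore f is NOT continuous.


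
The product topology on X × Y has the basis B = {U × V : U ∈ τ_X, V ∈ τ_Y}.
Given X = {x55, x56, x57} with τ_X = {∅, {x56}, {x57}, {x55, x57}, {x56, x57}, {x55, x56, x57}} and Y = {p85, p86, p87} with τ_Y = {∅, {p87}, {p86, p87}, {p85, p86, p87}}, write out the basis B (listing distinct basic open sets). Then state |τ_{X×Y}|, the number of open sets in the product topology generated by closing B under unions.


Basis B = {∅ × ∅, {x56} × {p87}, {x57} × {p87}, {x55, x57} × {p87}, {x56} × {p86, p87}, {x56, x57} × {p87}, {x57} × {p86, p87}, {x55, x56, x57} × {p87}, {x56} × {p85, p86, p87}, {x57} × {p85, p86, p87}, {x55, x57} × {p86, p87}, {x56, x57} × {p86, p87}, {x55, x57} × {p85, p86, p87}, {x55, x56, x57} × {p86, p87}, {x56, x57} × {p85, p86, p87}, {x55, x56, x57} × {p85, p86, p87}}; |τ_{X×Y}| = 40.

Enumerate products U × V with U ∈ τ_X, V ∈ τ_Y (deduplicated):
  ∅ × ∅ = {} (∅)
  {x56} × {p87} = {(x56,p87)}
  {x57} × {p87} = {(x57,p87)}
  {x55, x57} × {p87} = {(x55,p87), (x57,p87)}
  {x56} × {p86, p87} = {(x56,p86), (x56,p87)}
  {x56, x57} × {p87} = {(x56,p87), (x57,p87)}
  {x57} × {p86, p87} = {(x57,p86), (x57,p87)}
  {x55, x56, x57} × {p87} = {(x55,p87), (x56,p87), (x57,p87)}
  {x56} × {p85, p86, p87} = {(x56,p85), (x56,p86), (x56,p87)}
  {x57} × {p85, p86, p87} = {(x57,p85), (x57,p86), (x57,p87)}
  {x55, x57} × {p86, p87} = {(x55,p86), (x55,p87), (x57,p86), (x57,p87)}
  {x56, x57} × {p86, p87} = {(x56,p86), (x56,p87), (x57,p86), (x57,p87)}
  {x55, x57} × {p85, p86, p87} = {(x55,p85), (x55,p86), (x55,p87), (x57,p85), (x57,p86), (x57,p87)}
  {x55, x56, x57} × {p86, p87} = {(x55,p86), (x55,p87), (x56,p86), (x56,p87), (x57,p86), (x57,p87)}
  {x56, x57} × {p85, p86, p87} = {(x56,p85), (x56,p86), (x56,p87), (x57,p85), (x57,p86), (x57,p87)}
  {x55, x56, x57} × {p85, p86, p87} = {(x55,p85), (x55,p86), (x55,p87), (x56,p85), (x56,p86), (x56,p87), (x57,p85), (x57,p86), (x57,p87)}
These 16 distinct sets form the basis B.
Close under arbitrary unions to get τ_{X×Y}; counting gives |τ_{X×Y}| = 40.


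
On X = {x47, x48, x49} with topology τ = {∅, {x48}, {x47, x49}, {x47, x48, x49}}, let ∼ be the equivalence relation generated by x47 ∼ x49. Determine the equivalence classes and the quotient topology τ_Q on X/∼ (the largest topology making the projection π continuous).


X/∼ = {[x47=x49], [x48]}; |τ_Q| = 4.

Equivalence classes: [x47=x49], [x48].
Quotient map π: X → X/∼ sends x47 ↦ [x47=x49], x48 ↦ [x48], x49 ↦ [x47=x49].
For each subset V ⊆ X/∼, compute π^{-1}(V) ⊆ X and check whether π^{-1}(V) ∈ τ. V is open in τ_Q iff π^{-1}(V) ∈ τ.
  V = {}: π^{-1}(V) = ∅ ∈ τ ✓.
  V = {[x47=x49]}: π^{-1}(V) = {x47, x49} ∈ τ ✓.
  V = {[x48]}: π^{-1}(V) = {x48} ∈ τ ✓.
  V = {[x47=x49], [x48]}: π^{-1}(V) = {x47, x48, x49} ∈ τ ✓.
Open sets in the quotient: τ_Q = {{}, {[x47=x49]}, {[x48]}, {[x47=x49], [x48]}} (4 elements).


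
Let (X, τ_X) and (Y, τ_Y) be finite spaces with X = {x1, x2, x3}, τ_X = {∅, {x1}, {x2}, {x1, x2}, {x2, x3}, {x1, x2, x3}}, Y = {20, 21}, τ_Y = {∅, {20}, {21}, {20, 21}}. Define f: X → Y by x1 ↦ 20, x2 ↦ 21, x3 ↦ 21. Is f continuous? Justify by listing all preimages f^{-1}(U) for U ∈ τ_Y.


f IS continuous.

Compute f^{-1}(U) for each U ∈ τ_Y:
  U = ∅: f^{-1}(U) = ∅ ∈ τ_X ✓.
  U = {20}: f^{-1}(U) = {x1} ∈ τ_X ✓.
  U = {21}: f^{-1}(U) = {x2, x3} ∈ τ_X ✓.
  U = {20, 21}: f^{-1}(U) = {x1, x2, x3} ∈ τ_X ✓.
Every preimage lies in τ_X, so f IS continuous.


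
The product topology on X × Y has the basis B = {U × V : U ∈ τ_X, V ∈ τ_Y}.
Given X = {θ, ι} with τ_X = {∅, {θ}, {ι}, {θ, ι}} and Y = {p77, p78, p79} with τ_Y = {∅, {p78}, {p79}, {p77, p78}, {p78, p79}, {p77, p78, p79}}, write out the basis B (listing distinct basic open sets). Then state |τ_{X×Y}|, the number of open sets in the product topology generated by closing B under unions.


Basis B = {∅ × ∅, {θ} × {p78}, {θ} × {p79}, {ι} × {p78}, {ι} × {p79}, {θ} × {p77, p78}, {θ} × {p78, p79}, {θ, ι} × {p78}, {θ, ι} × {p79}, {ι} × {p77, p78}, {ι} × {p78, p79}, {θ} × {p77, p78, p79}, {ι} × {p77, p78, p79}, {θ, ι} × {p77, p78}, {θ, ι} × {p78, p79}, {θ, ι} × {p77, p78, p79}}; |τ_{X×Y}| = 36.

Enumerate products U × V with U ∈ τ_X, V ∈ τ_Y (deduplicated):
  ∅ × ∅ = {} (∅)
  {θ} × {p78} = {(θ,p78)}
  {θ} × {p79} = {(θ,p79)}
  {ι} × {p78} = {(ι,p78)}
  {ι} × {p79} = {(ι,p79)}
  {θ} × {p77, p78} = {(θ,p77), (θ,p78)}
  {θ} × {p78, p79} = {(θ,p78), (θ,p79)}
  {θ, ι} × {p78} = {(θ,p78), (ι,p78)}
  {θ, ι} × {p79} = {(θ,p79), (ι,p79)}
  {ι} × {p77, p78} = {(ι,p77), (ι,p78)}
  {ι} × {p78, p79} = {(ι,p78), (ι,p79)}
  {θ} × {p77, p78, p79} = {(θ,p77), (θ,p78), (θ,p79)}
  {ι} × {p77, p78, p79} = {(ι,p77), (ι,p78), (ι,p79)}
  {θ, ι} × {p77, p78} = {(θ,p77), (θ,p78), (ι,p77), (ι,p78)}
  {θ, ι} × {p78, p79} = {(θ,p78), (θ,p79), (ι,p78), (ι,p79)}
  {θ, ι} × {p77, p78, p79} = {(θ,p77), (θ,p78), (θ,p79), (ι,p77), (ι,p78), (ι,p79)}
These 16 distinct sets form the basis B.
Close under arbitrary unions to get τ_{X×Y}; counting gives |τ_{X×Y}| = 36.


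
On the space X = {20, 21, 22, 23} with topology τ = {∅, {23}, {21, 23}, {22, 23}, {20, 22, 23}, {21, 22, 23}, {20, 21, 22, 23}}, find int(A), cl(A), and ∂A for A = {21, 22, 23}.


int(A) = {21, 22, 23}, cl(A) = {20, 21, 22, 23}, ∂A = {20}.

Closed sets in (X, τ) are complements of opens:
  closed(X, τ) = {∅, {20}, {21}, {20, 21}, {20, 22}, {20, 21, 22}, {20, 21, 22, 23}}.
int(A) = ⋃ {U ∈ τ : U ⊆ A}. Opens contained in A: ∅, {23}, {21, 23}, {22, 23}, {21, 22, 23}.
Taking the union of these: int(A) = {21, 22, 23}.
cl(A) = ⋂ {C closed : A ⊆ C}. Closed sets containing A: {20, 21, 22, 23}.
Intersecting these: cl(A) = {20, 21, 22, 23}.
∂A = cl(A) ∖ int(A) = {20, 21, 22, 23} ∖ {21, 22, 23} = {20}.


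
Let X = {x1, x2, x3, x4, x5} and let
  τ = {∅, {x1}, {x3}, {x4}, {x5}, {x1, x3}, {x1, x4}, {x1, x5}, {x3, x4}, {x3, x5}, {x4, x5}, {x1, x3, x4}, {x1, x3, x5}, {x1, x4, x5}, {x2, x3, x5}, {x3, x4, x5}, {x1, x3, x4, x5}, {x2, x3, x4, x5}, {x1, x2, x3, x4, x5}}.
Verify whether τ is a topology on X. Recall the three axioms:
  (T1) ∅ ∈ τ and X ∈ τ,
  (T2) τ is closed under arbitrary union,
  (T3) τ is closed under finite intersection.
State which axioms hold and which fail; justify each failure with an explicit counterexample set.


τ is NOT a topology on X.

Axiom (T1): ∅ ∈ τ? Yes; X ∈ τ? Yes.
Axiom (T2/T3): check pairwise unions and intersections of members of τ.
Counterexample for (T2): {x1} ∪ {x2, x3, x5} = {x1, x2, x3, x5} ∉ τ. Therefore τ is NOT a topology.


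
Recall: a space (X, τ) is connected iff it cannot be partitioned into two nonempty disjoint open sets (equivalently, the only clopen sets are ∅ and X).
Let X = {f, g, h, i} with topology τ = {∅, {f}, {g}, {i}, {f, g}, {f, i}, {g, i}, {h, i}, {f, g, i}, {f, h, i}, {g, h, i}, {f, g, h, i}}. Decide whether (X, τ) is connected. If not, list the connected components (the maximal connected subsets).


(X, τ) is disconnected; components = [{f}, {g}, {h, i}].

Find clopen sets (U ∈ τ with X ∖ U ∈ τ):
  U = ∅, X ∖ U = {f, g, h, i} — both open, so U is clopen.
  U = {f}, X ∖ U = {g, h, i} — both open, so U is clopen.
  U = {g}, X ∖ U = {f, h, i} — both open, so U is clopen.
  U = {f, g}, X ∖ U = {h, i} — both open, so U is clopen.
  U = {h, i}, X ∖ U = {f, g} — both open, so U is clopen.
  U = {f, h, i}, X ∖ U = {g} — both open, so U is clopen.
  U = {g, h, i}, X ∖ U = {f} — both open, so U is clopen.
  U = {f, g, h, i}, X ∖ U = ∅ — both open, so U is clopen.
Nontrivial clopen(s) exist: e.g. {f}. So (X, τ) is disconnected.
Compute connected components by grouping points that agree on all clopens:
  component: {f}
  component: {g}
  component: {h, i}


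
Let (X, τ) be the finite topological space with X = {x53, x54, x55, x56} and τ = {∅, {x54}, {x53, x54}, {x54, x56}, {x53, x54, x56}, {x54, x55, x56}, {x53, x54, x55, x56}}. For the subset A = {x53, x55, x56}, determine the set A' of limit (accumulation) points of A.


A' = {x55}

For each x ∈ X, list the open sets U ∈ τ with x ∈ U, then check whether U ∩ (A ∖ {x}) ≠ ∅ for every such U.
  x = x53: open {x53, x54} ∋ x has {x53, x54} ∩ (A ∖ {x53}) = ∅, so x is NOT a limit point.
  x = x54: open {x54} ∋ x has {x54} ∩ (A ∖ {x54}) = ∅, so x is NOT a limit point.
  x = x55: opens ∋ x are {x54, x55, x56}, {x53, x54, x55, x56}; each meets A ∖ {x55}, so x IS a limit point.
  x = x56: open {x54, x56} ∋ x has {x54, x56} ∩ (A ∖ {x56}) = ∅, so x is NOT a limit point.
Collecting: A' = {x55}.


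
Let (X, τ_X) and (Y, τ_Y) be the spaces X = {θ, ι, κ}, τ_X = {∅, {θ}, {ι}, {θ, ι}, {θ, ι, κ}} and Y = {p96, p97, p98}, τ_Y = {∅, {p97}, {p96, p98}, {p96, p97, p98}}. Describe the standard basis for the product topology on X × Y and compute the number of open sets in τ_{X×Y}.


Basis B = {∅ × ∅, {θ} × {p97}, {ι} × {p97}, {θ} × {p96, p98}, {θ, ι} × {p97}, {ι} × {p96, p98}, {θ} × {p96, p97, p98}, {θ, ι, κ} × {p97}, {ι} × {p96, p97, p98}, {θ, ι} × {p96, p98}, {θ, ι} × {p96, p97, p98}, {θ, ι, κ} × {p96, p98}, {θ, ι, κ} × {p96, p97, p98}}; |τ_{X×Y}| = 25.

Enumerate products U × V with U ∈ τ_X, V ∈ τ_Y (deduplicated):
  ∅ × ∅ = {} (∅)
  {θ} × {p97} = {(θ,p97)}
  {ι} × {p97} = {(ι,p97)}
  {θ} × {p96, p98} = {(θ,p96), (θ,p98)}
  {θ, ι} × {p97} = {(θ,p97), (ι,p97)}
  {ι} × {p96, p98} = {(ι,p96), (ι,p98)}
  {θ} × {p96, p97, p98} = {(θ,p96), (θ,p97), (θ,p98)}
  {θ, ι, κ} × {p97} = {(θ,p97), (ι,p97), (κ,p97)}
  {ι} × {p96, p97, p98} = {(ι,p96), (ι,p97), (ι,p98)}
  {θ, ι} × {p96, p98} = {(θ,p96), (θ,p98), (ι,p96), (ι,p98)}
  {θ, ι} × {p96, p97, p98} = {(θ,p96), (θ,p97), (θ,p98), (ι,p96), (ι,p97), (ι,p98)}
  {θ, ι, κ} × {p96, p98} = {(θ,p96), (θ,p98), (ι,p96), (ι,p98), (κ,p96), (κ,p98)}
  {θ, ι, κ} × {p96, p97, p98} = {(θ,p96), (θ,p97), (θ,p98), (ι,p96), (ι,p97), (ι,p98), (κ,p96), (κ,p97), (κ,p98)}
These 13 distinct sets form the basis B.
Close under arbitrary unions to get τ_{X×Y}; counting gives |τ_{X×Y}| = 25.


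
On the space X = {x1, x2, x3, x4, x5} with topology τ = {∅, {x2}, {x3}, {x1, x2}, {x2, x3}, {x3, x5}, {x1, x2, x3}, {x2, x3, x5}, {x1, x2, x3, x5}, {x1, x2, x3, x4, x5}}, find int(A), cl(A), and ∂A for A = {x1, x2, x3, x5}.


int(A) = {x1, x2, x3, x5}, cl(A) = {x1, x2, x3, x4, x5}, ∂A = {x4}.

Closed sets in (X, τ) are complements of opens:
  closed(X, τ) = {∅, {x4}, {x1, x4}, {x4, x5}, {x1, x2, x4}, {x1, x4, x5}, {x3, x4, x5}, {x1, x2, x4, x5}, {x1, x3, x4, x5}, {x1, x2, x3, x4, x5}}.
int(A) = ⋃ {U ∈ τ : U ⊆ A}. Opens contained in A: ∅, {x2}, {x3}, {x1, x2}, {x2, x3}, {x3, x5}, {x1, x2, x3}, {x2, x3, x5}, {x1, x2, x3, x5}.
Taking the union of these: int(A) = {x1, x2, x3, x5}.
cl(A) = ⋂ {C closed : A ⊆ C}. Closed sets containing A: {x1, x2, x3, x4, x5}.
Intersecting these: cl(A) = {x1, x2, x3, x4, x5}.
∂A = cl(A) ∖ int(A) = {x1, x2, x3, x4, x5} ∖ {x1, x2, x3, x5} = {x4}.


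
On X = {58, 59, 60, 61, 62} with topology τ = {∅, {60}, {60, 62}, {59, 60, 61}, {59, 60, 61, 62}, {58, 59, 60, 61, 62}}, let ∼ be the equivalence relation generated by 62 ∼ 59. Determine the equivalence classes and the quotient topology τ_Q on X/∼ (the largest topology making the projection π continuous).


X/∼ = {[58], [59=62], [60], [61]}; |τ_Q| = 4.

Equivalence classes: [58], [59=62], [60], [61].
Quotient map π: X → X/∼ sends 58 ↦ [58], 59 ↦ [59=62], 60 ↦ [60], 61 ↦ [61], 62 ↦ [59=62].
For each subset V ⊆ X/∼, compute π^{-1}(V) ⊆ X and check whether π^{-1}(V) ∈ τ. V is open in τ_Q iff π^{-1}(V) ∈ τ.
  V = {}: π^{-1}(V) = ∅ ∈ τ ✓.
  V = {[58]}: π^{-1}(V) = {58} ∉ τ ✗.
  V = {[59=62]}: π^{-1}(V) = {59, 62} ∉ τ ✗.
  V = {[58], [59=62]}: π^{-1}(V) = {58, 59, 62} ∉ τ ✗.
  V = {[60]}: π^{-1}(V) = {60} ∈ τ ✓.
  V = {[58], [60]}: π^{-1}(V) = {58, 60} ∉ τ ✗.
  V = {[59=62], [60]}: π^{-1}(V) = {59, 60, 62} ∉ τ ✗.
  V = {[58], [59=62], [60]}: π^{-1}(V) = {58, 59, 60, 62} ∉ τ ✗.
  V = {[61]}: π^{-1}(V) = {61} ∉ τ ✗.
  V = {[58], [61]}: π^{-1}(V) = {58, 61} ∉ τ ✗.
  V = {[59=62], [61]}: π^{-1}(V) = {59, 61, 62} ∉ τ ✗.
  V = {[58], [59=62], [61]}: π^{-1}(V) = {58, 59, 61, 62} ∉ τ ✗.
  V = {[60], [61]}: π^{-1}(V) = {60, 61} ∉ τ ✗.
  V = {[58], [60], [61]}: π^{-1}(V) = {58, 60, 61} ∉ τ ✗.
  V = {[59=62], [60], [61]}: π^{-1}(V) = {59, 60, 61, 62} ∈ τ ✓.
  V = {[58], [59=62], [60], [61]}: π^{-1}(V) = {58, 59, 60, 61, 62} ∈ τ ✓.
Open sets in the quotient: τ_Q = {{}, {[60]}, {[59=62], [60], [61]}, {[58], [59=62], [60], [61]}} (4 elements).


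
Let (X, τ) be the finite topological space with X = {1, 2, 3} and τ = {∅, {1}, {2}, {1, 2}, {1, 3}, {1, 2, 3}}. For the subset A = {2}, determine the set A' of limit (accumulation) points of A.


A' = ∅

For each x ∈ X, list the open sets U ∈ τ with x ∈ U, then check whether U ∩ (A ∖ {x}) ≠ ∅ for every such U.
  x = 1: open {1} ∋ x has {1} ∩ (A ∖ {1}) = ∅, so x is NOT a limit point.
  x = 2: open {2} ∋ x has {2} ∩ (A ∖ {2}) = ∅, so x is NOT a limit point.
  x = 3: open {1, 3} ∋ x has {1, 3} ∩ (A ∖ {3}) = ∅, so x is NOT a limit point.
Collecting: A' = ∅.


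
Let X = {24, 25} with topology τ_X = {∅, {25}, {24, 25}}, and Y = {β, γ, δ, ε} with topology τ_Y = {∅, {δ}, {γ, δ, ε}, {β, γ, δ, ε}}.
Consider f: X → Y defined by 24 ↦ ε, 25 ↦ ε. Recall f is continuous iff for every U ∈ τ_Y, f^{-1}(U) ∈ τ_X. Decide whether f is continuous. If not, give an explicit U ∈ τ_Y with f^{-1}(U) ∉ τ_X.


f IS continuous.

Compute f^{-1}(U) for each U ∈ τ_Y:
  U = ∅: f^{-1}(U) = ∅ ∈ τ_X ✓.
  U = {δ}: f^{-1}(U) = ∅ ∈ τ_X ✓.
  U = {γ, δ, ε}: f^{-1}(U) = {24, 25} ∈ τ_X ✓.
  U = {β, γ, δ, ε}: f^{-1}(U) = {24, 25} ∈ τ_X ✓.
Every preimage lies in τ_X, so f IS continuous.


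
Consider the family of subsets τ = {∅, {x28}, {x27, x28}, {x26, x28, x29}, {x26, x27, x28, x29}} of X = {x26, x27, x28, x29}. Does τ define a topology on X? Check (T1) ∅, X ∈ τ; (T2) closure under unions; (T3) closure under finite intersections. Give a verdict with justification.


τ IS a topology on X.

Axiom (T1): ∅ ∈ τ? Yes; X ∈ τ? Yes.
Axiom (T2/T3): check pairwise unions and intersections of members of τ.
All pairwise intersections and unions checked — each lies in τ. Therefore τ satisfies (T1), (T2), (T3): it IS a topology on X.


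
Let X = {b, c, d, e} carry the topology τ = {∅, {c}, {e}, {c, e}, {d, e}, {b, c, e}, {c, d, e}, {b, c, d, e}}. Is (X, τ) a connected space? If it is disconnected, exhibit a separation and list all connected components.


(X, τ) is connected.

Find clopen sets (U ∈ τ with X ∖ U ∈ τ):
  U = ∅, X ∖ U = {b, c, d, e} — both open, so U is clopen.
  U = {b, c, d, e}, X ∖ U = ∅ — both open, so U is clopen.
Only trivial clopens (∅ and X) exist, so (X, τ) is connected.
Compute connected components by grouping points that agree on all clopens:
  component: {b, c, d, e}


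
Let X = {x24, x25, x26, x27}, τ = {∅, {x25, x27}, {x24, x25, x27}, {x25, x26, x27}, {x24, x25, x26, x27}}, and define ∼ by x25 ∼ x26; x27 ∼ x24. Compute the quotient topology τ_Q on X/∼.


X/∼ = {[x24=x27], [x25=x26]}; |τ_Q| = 2.

Equivalence classes: [x24=x27], [x25=x26].
Quotient map π: X → X/∼ sends x24 ↦ [x24=x27], x25 ↦ [x25=x26], x26 ↦ [x25=x26], x27 ↦ [x24=x27].
For each subset V ⊆ X/∼, compute π^{-1}(V) ⊆ X and check whether π^{-1}(V) ∈ τ. V is open in τ_Q iff π^{-1}(V) ∈ τ.
  V = {}: π^{-1}(V) = ∅ ∈ τ ✓.
  V = {[x24=x27]}: π^{-1}(V) = {x24, x27} ∉ τ ✗.
  V = {[x25=x26]}: π^{-1}(V) = {x25, x26} ∉ τ ✗.
  V = {[x24=x27], [x25=x26]}: π^{-1}(V) = {x24, x25, x26, x27} ∈ τ ✓.
Open sets in the quotient: τ_Q = {{}, {[x24=x27], [x25=x26]}} (2 elements).


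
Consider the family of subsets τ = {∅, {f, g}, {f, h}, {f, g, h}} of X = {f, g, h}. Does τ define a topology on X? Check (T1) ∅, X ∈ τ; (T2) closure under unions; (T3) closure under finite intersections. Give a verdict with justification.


τ is NOT a topology on X.

Axiom (T1): ∅ ∈ τ? Yes; X ∈ τ? Yes.
Axiom (T2/T3): check pairwise unions and intersections of members of τ.
Counterexample for (T3): {f, g} ∩ {f, h} = {f} ∉ τ. Therefore τ is NOT a topology.


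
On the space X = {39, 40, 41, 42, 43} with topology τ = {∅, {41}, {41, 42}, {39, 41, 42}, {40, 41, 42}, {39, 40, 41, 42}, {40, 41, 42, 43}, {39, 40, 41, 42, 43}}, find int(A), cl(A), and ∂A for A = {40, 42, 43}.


int(A) = ∅, cl(A) = {39, 40, 42, 43}, ∂A = {39, 40, 42, 43}.

Closed sets in (X, τ) are complements of opens:
  closed(X, τ) = {∅, {39}, {43}, {39, 43}, {40, 43}, {39, 40, 43}, {39, 40, 42, 43}, {39, 40, 41, 42, 43}}.
int(A) = ⋃ {U ∈ τ : U ⊆ A}. Opens contained in A: ∅.
Taking the union of these: int(A) = ∅.
cl(A) = ⋂ {C closed : A ⊆ C}. Closed sets containing A: {39, 40, 42, 43}, {39, 40, 41, 42, 43}.
Intersecting these: cl(A) = {39, 40, 42, 43}.
∂A = cl(A) ∖ int(A) = {39, 40, 42, 43} ∖ ∅ = {39, 40, 42, 43}.


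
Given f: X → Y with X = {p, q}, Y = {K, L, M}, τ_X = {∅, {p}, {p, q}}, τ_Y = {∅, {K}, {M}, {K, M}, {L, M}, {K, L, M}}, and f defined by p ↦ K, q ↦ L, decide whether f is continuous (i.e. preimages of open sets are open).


f is NOT continuous.

Compute f^{-1}(U) for each U ∈ τ_Y:
  U = ∅: f^{-1}(U) = ∅ ∈ τ_X ✓.
  U = {K}: f^{-1}(U) = {p} ∈ τ_X ✓.
  U = {M}: f^{-1}(U) = ∅ ∈ τ_X ✓.
  U = {K, M}: f^{-1}(U) = {p} ∈ τ_X ✓.
  U = {L, M}: f^{-1}(U) = {q} ∉ τ_X ✗.
  U = {K, L, M}: f^{-1}(U) = {p, q} ∈ τ_X ✓.
Found U = {L, M} with f^{-1}(U) = {q} not in τ_X. Therefore f is NOT continuous.


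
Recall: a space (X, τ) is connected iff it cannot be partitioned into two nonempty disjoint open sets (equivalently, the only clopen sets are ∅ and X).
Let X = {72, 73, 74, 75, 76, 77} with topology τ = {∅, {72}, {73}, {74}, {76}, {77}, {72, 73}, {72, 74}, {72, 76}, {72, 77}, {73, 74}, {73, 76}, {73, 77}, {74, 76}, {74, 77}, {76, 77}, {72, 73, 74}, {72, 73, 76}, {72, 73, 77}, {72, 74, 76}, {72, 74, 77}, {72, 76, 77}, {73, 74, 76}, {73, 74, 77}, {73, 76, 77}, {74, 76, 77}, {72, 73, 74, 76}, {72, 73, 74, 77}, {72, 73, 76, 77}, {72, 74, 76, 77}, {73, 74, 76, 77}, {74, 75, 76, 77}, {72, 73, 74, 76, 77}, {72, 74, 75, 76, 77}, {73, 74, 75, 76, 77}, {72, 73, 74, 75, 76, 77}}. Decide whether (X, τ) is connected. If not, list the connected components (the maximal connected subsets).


(X, τ) is disconnected; components = [{72}, {73}, {74, 75, 76, 77}].

Find clopen sets (U ∈ τ with X ∖ U ∈ τ):
  U = ∅, X ∖ U = {72, 73, 74, 75, 76, 77} — both open, so U is clopen.
  U = {72}, X ∖ U = {73, 74, 75, 76, 77} — both open, so U is clopen.
  U = {73}, X ∖ U = {72, 74, 75, 76, 77} — both open, so U is clopen.
  U = {72, 73}, X ∖ U = {74, 75, 76, 77} — both open, so U is clopen.
  U = {74, 75, 76, 77}, X ∖ U = {72, 73} — both open, so U is clopen.
  U = {72, 74, 75, 76, 77}, X ∖ U = {73} — both open, so U is clopen.
  U = {73, 74, 75, 76, 77}, X ∖ U = {72} — both open, so U is clopen.
  U = {72, 73, 74, 75, 76, 77}, X ∖ U = ∅ — both open, so U is clopen.
Nontrivial clopen(s) exist: e.g. {74, 75, 76, 77}. So (X, τ) is disconnected.
Compute connected components by grouping points that agree on all clopens:
  component: {72}
  component: {73}
  component: {74, 75, 76, 77}


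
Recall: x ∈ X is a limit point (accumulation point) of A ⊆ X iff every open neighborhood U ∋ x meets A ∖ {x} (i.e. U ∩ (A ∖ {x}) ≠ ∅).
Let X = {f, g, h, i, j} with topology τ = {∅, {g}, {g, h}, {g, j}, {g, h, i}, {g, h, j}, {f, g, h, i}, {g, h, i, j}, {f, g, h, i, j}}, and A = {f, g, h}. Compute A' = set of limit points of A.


A' = {f, h, i, j}

For each x ∈ X, list the open sets U ∈ τ with x ∈ U, then check whether U ∩ (A ∖ {x}) ≠ ∅ for every such U.
  x = f: opens ∋ x are {f, g, h, i}, {f, g, h, i, j}; each meets A ∖ {f}, so x IS a limit point.
  x = g: open {g} ∋ x has {g} ∩ (A ∖ {g}) = ∅, so x is NOT a limit point.
  x = h: opens ∋ x are {g, h}, {g, h, i}, {g, h, j}, {f, g, h, i}, {g, h, i, j}, {f, g, h, i, j}; each meets A ∖ {h}, so x IS a limit point.
  x = i: opens ∋ x are {g, h, i}, {f, g, h, i}, {g, h, i, j}, {f, g, h, i, j}; each meets A ∖ {i}, so x IS a limit point.
  x = j: opens ∋ x are {g, j}, {g, h, j}, {g, h, i, j}, {f, g, h, i, j}; each meets A ∖ {j}, so x IS a limit point.
Collecting: A' = {f, h, i, j}.


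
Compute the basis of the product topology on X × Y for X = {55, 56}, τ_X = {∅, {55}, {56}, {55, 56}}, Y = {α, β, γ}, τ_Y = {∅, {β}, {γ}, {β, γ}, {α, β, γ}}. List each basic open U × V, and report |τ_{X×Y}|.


Basis B = {∅ × ∅, {55} × {β}, {55} × {γ}, {56} × {β}, {56} × {γ}, {55} × {β, γ}, {55, 56} × {β}, {55, 56} × {γ}, {56} × {β, γ}, {55} × {α, β, γ}, {56} × {α, β, γ}, {55, 56} × {β, γ}, {55, 56} × {α, β, γ}}; |τ_{X×Y}| = 25.

Enumerate products U × V with U ∈ τ_X, V ∈ τ_Y (deduplicated):
  ∅ × ∅ = {} (∅)
  {55} × {β} = {(55,β)}
  {55} × {γ} = {(55,γ)}
  {56} × {β} = {(56,β)}
  {56} × {γ} = {(56,γ)}
  {55} × {β, γ} = {(55,β), (55,γ)}
  {55, 56} × {β} = {(55,β), (56,β)}
  {55, 56} × {γ} = {(55,γ), (56,γ)}
  {56} × {β, γ} = {(56,β), (56,γ)}
  {55} × {α, β, γ} = {(55,α), (55,β), (55,γ)}
  {56} × {α, β, γ} = {(56,α), (56,β), (56,γ)}
  {55, 56} × {β, γ} = {(55,β), (55,γ), (56,β), (56,γ)}
  {55, 56} × {α, β, γ} = {(55,α), (55,β), (55,γ), (56,α), (56,β), (56,γ)}
These 13 distinct sets form the basis B.
Close under arbitrary unions to get τ_{X×Y}; counting gives |τ_{X×Y}| = 25.


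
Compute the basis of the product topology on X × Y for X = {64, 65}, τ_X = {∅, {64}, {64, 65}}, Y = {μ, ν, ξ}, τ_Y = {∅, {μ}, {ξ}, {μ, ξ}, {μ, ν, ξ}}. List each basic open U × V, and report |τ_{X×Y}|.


Basis B = {∅ × ∅, {64} × {μ}, {64} × {ξ}, {64} × {μ, ξ}, {64, 65} × {μ}, {64, 65} × {ξ}, {64} × {μ, ν, ξ}, {64, 65} × {μ, ξ}, {64, 65} × {μ, ν, ξ}}; |τ_{X×Y}| = 14.

Enumerate products U × V with U ∈ τ_X, V ∈ τ_Y (deduplicated):
  ∅ × ∅ = {} (∅)
  {64} × {μ} = {(64,μ)}
  {64} × {ξ} = {(64,ξ)}
  {64} × {μ, ξ} = {(64,μ), (64,ξ)}
  {64, 65} × {μ} = {(64,μ), (65,μ)}
  {64, 65} × {ξ} = {(64,ξ), (65,ξ)}
  {64} × {μ, ν, ξ} = {(64,μ), (64,ν), (64,ξ)}
  {64, 65} × {μ, ξ} = {(64,μ), (64,ξ), (65,μ), (65,ξ)}
  {64, 65} × {μ, ν, ξ} = {(64,μ), (64,ν), (64,ξ), (65,μ), (65,ν), (65,ξ)}
These 9 distinct sets form the basis B.
Close under arbitrary unions to get τ_{X×Y}; counting gives |τ_{X×Y}| = 14.


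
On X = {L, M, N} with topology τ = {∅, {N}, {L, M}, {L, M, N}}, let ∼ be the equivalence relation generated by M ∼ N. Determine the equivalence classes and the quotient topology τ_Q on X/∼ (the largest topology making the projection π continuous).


X/∼ = {[L], [M=N]}; |τ_Q| = 2.

Equivalence classes: [L], [M=N].
Quotient map π: X → X/∼ sends L ↦ [L], M ↦ [M=N], N ↦ [M=N].
For each subset V ⊆ X/∼, compute π^{-1}(V) ⊆ X and check whether π^{-1}(V) ∈ τ. V is open in τ_Q iff π^{-1}(V) ∈ τ.
  V = {}: π^{-1}(V) = ∅ ∈ τ ✓.
  V = {[L]}: π^{-1}(V) = {L} ∉ τ ✗.
  V = {[M=N]}: π^{-1}(V) = {M, N} ∉ τ ✗.
  V = {[L], [M=N]}: π^{-1}(V) = {L, M, N} ∈ τ ✓.
Open sets in the quotient: τ_Q = {{}, {[L], [M=N]}} (2 elements).


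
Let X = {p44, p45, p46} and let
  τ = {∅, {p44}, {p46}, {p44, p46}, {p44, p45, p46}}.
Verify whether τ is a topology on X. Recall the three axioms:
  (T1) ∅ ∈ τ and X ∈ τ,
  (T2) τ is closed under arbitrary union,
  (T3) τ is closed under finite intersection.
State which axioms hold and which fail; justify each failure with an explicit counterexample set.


τ IS a topology on X.

Axiom (T1): ∅ ∈ τ? Yes; X ∈ τ? Yes.
Axiom (T2/T3): check pairwise unions and intersections of members of τ.
All pairwise intersections and unions checked — each lies in τ. Therefore τ satisfies (T1), (T2), (T3): it IS a topology on X.


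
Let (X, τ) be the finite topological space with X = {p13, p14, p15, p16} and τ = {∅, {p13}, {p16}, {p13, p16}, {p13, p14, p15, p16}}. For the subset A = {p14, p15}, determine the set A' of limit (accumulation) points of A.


A' = {p14, p15}

For each x ∈ X, list the open sets U ∈ τ with x ∈ U, then check whether U ∩ (A ∖ {x}) ≠ ∅ for every such U.
  x = p13: open {p13} ∋ x has {p13} ∩ (A ∖ {p13}) = ∅, so x is NOT a limit point.
  x = p14: opens ∋ x are {p13, p14, p15, p16}; each meets A ∖ {p14}, so x IS a limit point.
  x = p15: opens ∋ x are {p13, p14, p15, p16}; each meets A ∖ {p15}, so x IS a limit point.
  x = p16: open {p16} ∋ x has {p16} ∩ (A ∖ {p16}) = ∅, so x is NOT a limit point.
Collecting: A' = {p14, p15}.


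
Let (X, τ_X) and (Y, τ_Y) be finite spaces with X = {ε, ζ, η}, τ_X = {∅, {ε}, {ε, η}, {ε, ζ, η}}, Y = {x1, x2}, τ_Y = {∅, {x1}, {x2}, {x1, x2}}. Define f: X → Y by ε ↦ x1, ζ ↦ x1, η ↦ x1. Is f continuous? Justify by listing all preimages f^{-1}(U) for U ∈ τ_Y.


f IS continuous.

Compute f^{-1}(U) for each U ∈ τ_Y:
  U = ∅: f^{-1}(U) = ∅ ∈ τ_X ✓.
  U = {x1}: f^{-1}(U) = {ε, ζ, η} ∈ τ_X ✓.
  U = {x2}: f^{-1}(U) = ∅ ∈ τ_X ✓.
  U = {x1, x2}: f^{-1}(U) = {ε, ζ, η} ∈ τ_X ✓.
Every preimage lies in τ_X, so f IS continuous.


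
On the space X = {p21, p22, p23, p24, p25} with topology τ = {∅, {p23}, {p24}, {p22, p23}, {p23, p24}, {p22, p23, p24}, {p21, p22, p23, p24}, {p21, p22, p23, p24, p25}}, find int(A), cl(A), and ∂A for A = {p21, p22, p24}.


int(A) = {p24}, cl(A) = {p21, p22, p24, p25}, ∂A = {p21, p22, p25}.

Closed sets in (X, τ) are complements of opens:
  closed(X, τ) = {∅, {p25}, {p21, p25}, {p21, p22, p25}, {p21, p24, p25}, {p21, p22, p23, p25}, {p21, p22, p24, p25}, {p21, p22, p23, p24, p25}}.
int(A) = ⋃ {U ∈ τ : U ⊆ A}. Opens contained in A: ∅, {p24}.
Taking the union of these: int(A) = {p24}.
cl(A) = ⋂ {C closed : A ⊆ C}. Closed sets containing A: {p21, p22, p24, p25}, {p21, p22, p23, p24, p25}.
Intersecting these: cl(A) = {p21, p22, p24, p25}.
∂A = cl(A) ∖ int(A) = {p21, p22, p24, p25} ∖ {p24} = {p21, p22, p25}.


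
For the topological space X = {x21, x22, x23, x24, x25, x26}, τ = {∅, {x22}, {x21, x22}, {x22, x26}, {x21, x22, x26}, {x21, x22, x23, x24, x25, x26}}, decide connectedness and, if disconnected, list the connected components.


(X, τ) is connected.

Find clopen sets (U ∈ τ with X ∖ U ∈ τ):
  U = ∅, X ∖ U = {x21, x22, x23, x24, x25, x26} — both open, so U is clopen.
  U = {x21, x22, x23, x24, x25, x26}, X ∖ U = ∅ — both open, so U is clopen.
Only trivial clopens (∅ and X) exist, so (X, τ) is connected.
Compute connected components by grouping points that agree on all clopens:
  component: {x21, x22, x23, x24, x25, x26}


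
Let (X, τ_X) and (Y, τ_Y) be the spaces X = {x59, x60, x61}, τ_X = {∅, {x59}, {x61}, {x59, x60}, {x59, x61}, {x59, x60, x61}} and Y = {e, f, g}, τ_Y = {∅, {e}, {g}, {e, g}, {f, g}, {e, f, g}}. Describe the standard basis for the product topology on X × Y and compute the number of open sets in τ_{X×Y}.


Basis B = {∅ × ∅, {x59} × {e}, {x59} × {g}, {x61} × {e}, {x61} × {g}, {x59} × {e, g}, {x59, x60} × {e}, {x59, x61} × {e}, {x59} × {f, g}, {x59, x60} × {g}, {x59, x61} × {g}, {x61} × {e, g}, {x61} × {f, g}, {x59} × {e, f, g}, {x59, x60, x61} × {e}, {x59, x60, x61} × {g}, {x61} × {e, f, g}, {x59, x60} × {e, g}, {x59, x61} × {e, g}, {x59, x60} × {f, g}, {x59, x61} × {f, g}, {x59, x60} × {e, f, g}, {x59, x61} × {e, f, g}, {x59, x60, x61} × {e, g}, {x59, x60, x61} × {f, g}, {x59, x60, x61} × {e, f, g}}; |τ_{X×Y}| = 108.

Enumerate products U × V with U ∈ τ_X, V ∈ τ_Y (deduplicated):
  ∅ × ∅ = {} (∅)
  {x59} × {e} = {(x59,e)}
  {x59} × {g} = {(x59,g)}
  {x61} × {e} = {(x61,e)}
  {x61} × {g} = {(x61,g)}
  {x59} × {e, g} = {(x59,e), (x59,g)}
  {x59, x60} × {e} = {(x59,e), (x60,e)}
  {x59, x61} × {e} = {(x59,e), (x61,e)}
  {x59} × {f, g} = {(x59,f), (x59,g)}
  {x59, x60} × {g} = {(x59,g), (x60,g)}
  {x59, x61} × {g} = {(x59,g), (x61,g)}
  {x61} × {e, g} = {(x61,e), (x61,g)}
  {x61} × {f, g} = {(x61,f), (x61,g)}
  {x59} × {e, f, g} = {(x59,e), (x59,f), (x59,g)}
  {x59, x60, x61} × {e} = {(x59,e), (x60,e), (x61,e)}
  {x59, x60, x61} × {g} = {(x59,g), (x60,g), (x61,g)}
  {x61} × {e, f, g} = {(x61,e), (x61,f), (x61,g)}
  {x59, x60} × {e, g} = {(x59,e), (x59,g), (x60,e), (x60,g)}
  {x59, x61} × {e, g} = {(x59,e), (x59,g), (x61,e), (x61,g)}
  {x59, x60} × {f, g} = {(x59,f), (x59,g), (x60,f), (x60,g)}
  {x59, x61} × {f, g} = {(x59,f), (x59,g), (x61,f), (x61,g)}
  {x59, x60} × {e, f, g} = {(x59,e), (x59,f), (x59,g), (x60,e), (x60,f), (x60,g)}
  {x59, x61} × {e, f, g} = {(x59,e), (x59,f), (x59,g), (x61,e), (x61,f), (x61,g)}
  {x59, x60, x61} × {e, g} = {(x59,e), (x59,g), (x60,e), (x60,g), (x61,e), (x61,g)}
  {x59, x60, x61} × {f, g} = {(x59,f), (x59,g), (x60,f), (x60,g), (x61,f), (x61,g)}
  {x59, x60, x61} × {e, f, g} = {(x59,e), (x59,f), (x59,g), (x60,e), (x60,f), (x60,g), (x61,e), (x61,f), (x61,g)}
These 26 distinct sets form the basis B.
Close under arbitrary unions to get τ_{X×Y}; counting gives |τ_{X×Y}| = 108.


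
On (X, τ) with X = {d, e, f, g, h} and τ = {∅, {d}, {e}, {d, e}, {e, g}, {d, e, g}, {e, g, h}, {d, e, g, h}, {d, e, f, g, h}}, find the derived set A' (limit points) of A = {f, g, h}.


A' = {f, h}

For each x ∈ X, list the open sets U ∈ τ with x ∈ U, then check whether U ∩ (A ∖ {x}) ≠ ∅ for every such U.
  x = d: open {d} ∋ x has {d} ∩ (A ∖ {d}) = ∅, so x is NOT a limit point.
  x = e: open {e} ∋ x has {e} ∩ (A ∖ {e}) = ∅, so x is NOT a limit point.
  x = f: opens ∋ x are {d, e, f, g, h}; each meets A ∖ {f}, so x IS a limit point.
  x = g: open {e, g} ∋ x has {e, g} ∩ (A ∖ {g}) = ∅, so x is NOT a limit point.
  x = h: opens ∋ x are {e, g, h}, {d, e, g, h}, {d, e, f, g, h}; each meets A ∖ {h}, so x IS a limit point.
Collecting: A' = {f, h}.


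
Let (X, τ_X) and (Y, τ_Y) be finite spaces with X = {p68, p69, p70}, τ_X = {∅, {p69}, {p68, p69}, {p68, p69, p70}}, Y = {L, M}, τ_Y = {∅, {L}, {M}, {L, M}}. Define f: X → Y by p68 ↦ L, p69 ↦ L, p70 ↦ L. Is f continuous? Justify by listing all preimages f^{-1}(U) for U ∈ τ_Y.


f IS continuous.

Compute f^{-1}(U) for each U ∈ τ_Y:
  U = ∅: f^{-1}(U) = ∅ ∈ τ_X ✓.
  U = {L}: f^{-1}(U) = {p68, p69, p70} ∈ τ_X ✓.
  U = {M}: f^{-1}(U) = ∅ ∈ τ_X ✓.
  U = {L, M}: f^{-1}(U) = {p68, p69, p70} ∈ τ_X ✓.
Every preimage lies in τ_X, so f IS continuous.


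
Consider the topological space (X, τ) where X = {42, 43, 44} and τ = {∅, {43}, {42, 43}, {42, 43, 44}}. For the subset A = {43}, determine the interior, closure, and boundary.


int(A) = {43}, cl(A) = {42, 43, 44}, ∂A = {42, 44}.

Closed sets in (X, τ) are complements of opens:
  closed(X, τ) = {∅, {44}, {42, 44}, {42, 43, 44}}.
int(A) = ⋃ {U ∈ τ : U ⊆ A}. Opens contained in A: ∅, {43}.
Taking the union of these: int(A) = {43}.
cl(A) = ⋂ {C closed : A ⊆ C}. Closed sets containing A: {42, 43, 44}.
Intersecting these: cl(A) = {42, 43, 44}.
∂A = cl(A) ∖ int(A) = {42, 43, 44} ∖ {43} = {42, 44}.


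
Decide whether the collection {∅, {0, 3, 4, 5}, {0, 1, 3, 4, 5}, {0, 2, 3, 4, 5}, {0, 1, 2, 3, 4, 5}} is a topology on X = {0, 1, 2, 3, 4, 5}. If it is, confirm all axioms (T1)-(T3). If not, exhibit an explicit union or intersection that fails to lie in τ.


τ IS a topology on X.

Axiom (T1): ∅ ∈ τ? Yes; X ∈ τ? Yes.
Axiom (T2/T3): check pairwise unions and intersections of members of τ.
All pairwise intersections and unions checked — each lies in τ. Therefore τ satisfies (T1), (T2), (T3): it IS a topology on X.


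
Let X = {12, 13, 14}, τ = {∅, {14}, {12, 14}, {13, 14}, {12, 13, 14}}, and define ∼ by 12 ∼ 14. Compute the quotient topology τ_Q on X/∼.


X/∼ = {[12=14], [13]}; |τ_Q| = 3.

Equivalence classes: [12=14], [13].
Quotient map π: X → X/∼ sends 12 ↦ [12=14], 13 ↦ [13], 14 ↦ [12=14].
For each subset V ⊆ X/∼, compute π^{-1}(V) ⊆ X and check whether π^{-1}(V) ∈ τ. V is open in τ_Q iff π^{-1}(V) ∈ τ.
  V = {}: π^{-1}(V) = ∅ ∈ τ ✓.
  V = {[12=14]}: π^{-1}(V) = {12, 14} ∈ τ ✓.
  V = {[13]}: π^{-1}(V) = {13} ∉ τ ✗.
  V = {[12=14], [13]}: π^{-1}(V) = {12, 13, 14} ∈ τ ✓.
Open sets in the quotient: τ_Q = {{}, {[12=14]}, {[12=14], [13]}} (3 elements).


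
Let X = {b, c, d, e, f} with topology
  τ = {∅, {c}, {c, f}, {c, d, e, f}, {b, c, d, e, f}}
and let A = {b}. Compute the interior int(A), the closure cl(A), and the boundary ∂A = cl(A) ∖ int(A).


int(A) = ∅, cl(A) = {b}, ∂A = {b}.

Closed sets in (X, τ) are complements of opens:
  closed(X, τ) = {∅, {b}, {b, d, e}, {b, d, e, f}, {b, c, d, e, f}}.
int(A) = ⋃ {U ∈ τ : U ⊆ A}. Opens contained in A: ∅.
Taking the union of these: int(A) = ∅.
cl(A) = ⋂ {C closed : A ⊆ C}. Closed sets containing A: {b}, {b, d, e}, {b, d, e, f}, {b, c, d, e, f}.
Intersecting these: cl(A) = {b}.
∂A = cl(A) ∖ int(A) = {b} ∖ ∅ = {b}.


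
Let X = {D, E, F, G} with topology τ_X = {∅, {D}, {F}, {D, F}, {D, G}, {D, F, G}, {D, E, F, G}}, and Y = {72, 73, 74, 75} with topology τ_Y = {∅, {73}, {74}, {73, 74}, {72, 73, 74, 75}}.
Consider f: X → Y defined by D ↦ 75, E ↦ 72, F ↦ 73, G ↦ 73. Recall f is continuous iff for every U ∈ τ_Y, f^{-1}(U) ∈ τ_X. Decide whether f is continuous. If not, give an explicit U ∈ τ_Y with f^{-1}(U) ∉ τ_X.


f is NOT continuous.

Compute f^{-1}(U) for each U ∈ τ_Y:
  U = ∅: f^{-1}(U) = ∅ ∈ τ_X ✓.
  U = {73}: f^{-1}(U) = {F, G} ∉ τ_X ✗.
  U = {74}: f^{-1}(U) = ∅ ∈ τ_X ✓.
  U = {73, 74}: f^{-1}(U) = {F, G} ∉ τ_X ✗.
  U = {72, 73, 74, 75}: f^{-1}(U) = {D, E, F, G} ∈ τ_X ✓.
Found U = {73} with f^{-1}(U) = {F, G} not in τ_X. Therefore f is NOT continuous.


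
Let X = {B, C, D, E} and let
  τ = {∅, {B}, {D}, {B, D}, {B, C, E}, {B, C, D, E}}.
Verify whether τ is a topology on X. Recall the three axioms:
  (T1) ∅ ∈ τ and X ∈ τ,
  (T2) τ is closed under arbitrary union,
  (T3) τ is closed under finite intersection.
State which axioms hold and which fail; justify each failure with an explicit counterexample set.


τ IS a topology on X.

Axiom (T1): ∅ ∈ τ? Yes; X ∈ τ? Yes.
Axiom (T2/T3): check pairwise unions and intersections of members of τ.
All pairwise intersections and unions checked — each lies in τ. Therefore τ satisfies (T1), (T2), (T3): it IS a topology on X.


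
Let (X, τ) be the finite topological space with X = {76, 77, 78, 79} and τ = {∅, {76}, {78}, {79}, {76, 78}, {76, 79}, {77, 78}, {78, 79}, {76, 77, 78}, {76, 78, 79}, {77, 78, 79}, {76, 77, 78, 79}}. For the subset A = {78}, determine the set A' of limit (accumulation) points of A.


A' = {77}

For each x ∈ X, list the open sets U ∈ τ with x ∈ U, then check whether U ∩ (A ∖ {x}) ≠ ∅ for every such U.
  x = 76: open {76} ∋ x has {76} ∩ (A ∖ {76}) = ∅, so x is NOT a limit point.
  x = 77: opens ∋ x are {77, 78}, {76, 77, 78}, {77, 78, 79}, {76, 77, 78, 79}; each meets A ∖ {77}, so x IS a limit point.
  x = 78: open {78} ∋ x has {78} ∩ (A ∖ {78}) = ∅, so x is NOT a limit point.
  x = 79: open {79} ∋ x has {79} ∩ (A ∖ {79}) = ∅, so x is NOT a limit point.
Collecting: A' = {77}.
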